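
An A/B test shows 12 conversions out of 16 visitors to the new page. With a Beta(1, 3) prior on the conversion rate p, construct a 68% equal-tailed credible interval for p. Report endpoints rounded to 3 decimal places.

[0.544, 0.756]

Posterior: Beta(1+12, 3+4) = Beta(13, 7).
Equal-tailed 68% interval: the 0.16 and 0.84 quantiles of Beta(13, 7).
Posterior mean ≈ 0.650, SD ≈ 0.104; a Normal approximation gives roughly [0.546, 0.754].
Exact: F⁻¹(0.16) = 0.544; F⁻¹(0.84) = 0.756.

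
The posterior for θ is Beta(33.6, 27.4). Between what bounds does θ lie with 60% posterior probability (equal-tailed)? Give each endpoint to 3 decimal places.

[0.497, 0.605]

Posterior: Beta(33.6, 27.4).
Equal-tailed 60% interval: the 0.2 and 0.8 quantiles of Beta(33.6, 27.4).
Posterior mean ≈ 0.551, SD ≈ 0.063; a Normal approximation gives roughly [0.498, 0.604].
Exact: F⁻¹(0.2) = 0.497; F⁻¹(0.8) = 0.605.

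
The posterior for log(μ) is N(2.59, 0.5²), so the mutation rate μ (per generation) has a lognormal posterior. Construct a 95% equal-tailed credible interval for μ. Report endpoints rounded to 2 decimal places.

[5.00, 35.52]

On the log scale the 95% interval is 2.59 ± 1.960 × 0.5 = [1.6100, 3.5700].
Exponentiate: [e^1.6100, e^3.5700] = [5.00, 35.52].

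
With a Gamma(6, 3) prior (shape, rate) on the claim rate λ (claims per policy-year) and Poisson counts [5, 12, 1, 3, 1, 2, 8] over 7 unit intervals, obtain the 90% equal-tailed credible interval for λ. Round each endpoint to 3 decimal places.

[2.846, 4.868]

Posterior: Gamma(6+32, 3+7) = Gamma(38, 10) (shape, rate).
Equal-tailed 90% interval: Gamma(38, 10) quantiles at 0.05 and 0.95.
Posterior mean ≈ 3.800, SD ≈ 0.616; a Normal approximation gives roughly [2.786, 4.814].
Exact: lower = 2.846; upper = 4.868.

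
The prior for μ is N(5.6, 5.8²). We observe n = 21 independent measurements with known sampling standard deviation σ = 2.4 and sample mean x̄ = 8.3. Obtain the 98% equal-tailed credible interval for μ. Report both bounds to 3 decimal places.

Posterior precision = 1/5.8² + 21/2.4² = 0.0297 + 3.6458 = 3.6756, so posterior SD = 0.5216.
Posterior mean = (5.6/5.8² + 21·8.3/2.4²) / 3.6756 = 8.2782.
Interval: 8.2782 ± 2.326 × 0.5216 → [7.065, 9.492].

[7.065, 9.492]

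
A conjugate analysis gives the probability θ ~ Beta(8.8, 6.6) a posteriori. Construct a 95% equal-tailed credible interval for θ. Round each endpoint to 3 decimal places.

[0.327, 0.798]

Posterior: Beta(8.8, 6.6).
Equal-tailed 95% interval: the 0.025 and 0.975 quantiles of Beta(8.8, 6.6).
Posterior mean ≈ 0.571, SD ≈ 0.122; a Normal approximation gives roughly [0.332, 0.811].
Exact: F⁻¹(0.025) = 0.327; F⁻¹(0.975) = 0.798.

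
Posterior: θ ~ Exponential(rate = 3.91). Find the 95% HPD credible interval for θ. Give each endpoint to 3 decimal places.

[0.000, 0.766]

The exponential density is strictly decreasing on [0, ∞), so the HPD interval is anchored at 0: [0, q] with P(θ ≤ q) = 0.95.
q = −ln(1 − 0.95) / 3.91 = 2.9957 / 3.91 = 0.766.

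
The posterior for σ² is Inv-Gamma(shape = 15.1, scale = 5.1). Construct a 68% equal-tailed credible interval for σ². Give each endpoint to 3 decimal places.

Inverse-Gamma(15.1, 5.1) quantiles: F⁻¹(0.16) and F⁻¹(0.84).
Equivalently, 1/σ² ~ Gamma(15.1, rate = 5.1); invert its 0.84 and 0.16 quantiles.
Posterior mean ≈ 0.362, SD ≈ 0.100; a Normal approximation gives roughly [0.262, 0.461].
Exact: lower = 0.270; upper = 0.452.

[0.270, 0.452]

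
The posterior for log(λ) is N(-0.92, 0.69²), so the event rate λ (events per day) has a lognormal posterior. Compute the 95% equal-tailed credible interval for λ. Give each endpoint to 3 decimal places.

On the log scale the 95% interval is -0.92 ± 1.960 × 0.69 = [-2.2724, 0.4324].
Exponentiate: [e^-2.2724, e^0.4324] = [0.103, 1.541].

[0.103, 1.541]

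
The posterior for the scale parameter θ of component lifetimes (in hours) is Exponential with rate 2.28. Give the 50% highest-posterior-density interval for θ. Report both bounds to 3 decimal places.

The exponential density is strictly decreasing on [0, ∞), so the HPD interval is anchored at 0: [0, q] with P(θ ≤ q) = 0.50.
q = −ln(1 − 0.50) / 2.28 = 0.6931 / 2.28 = 0.304.

[0.000, 0.304]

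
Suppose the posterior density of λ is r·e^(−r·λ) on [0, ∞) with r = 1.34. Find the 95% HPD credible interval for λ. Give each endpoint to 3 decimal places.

The exponential density is strictly decreasing on [0, ∞), so the HPD interval is anchored at 0: [0, q] with P(λ ≤ q) = 0.95.
q = −ln(1 − 0.95) / 1.34 = 2.9957 / 1.34 = 2.236.

[0.000, 2.236]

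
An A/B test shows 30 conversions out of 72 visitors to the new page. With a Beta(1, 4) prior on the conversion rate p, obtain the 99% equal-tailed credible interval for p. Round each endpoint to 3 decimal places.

Posterior: Beta(1+30, 4+42) = Beta(31, 46).
Equal-tailed 99% interval: the 0.005 and 0.995 quantiles of Beta(31, 46).
Posterior mean ≈ 0.403, SD ≈ 0.056; a Normal approximation gives roughly [0.260, 0.546].
Exact: F⁻¹(0.005) = 0.266; F⁻¹(0.995) = 0.549.

[0.266, 0.549]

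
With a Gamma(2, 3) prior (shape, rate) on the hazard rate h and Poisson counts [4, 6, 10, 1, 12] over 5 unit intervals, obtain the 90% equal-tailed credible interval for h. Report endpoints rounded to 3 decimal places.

[3.234, 5.658]

Posterior: Gamma(2+33, 3+5) = Gamma(35, 8) (shape, rate).
Equal-tailed 90% interval: Gamma(35, 8) quantiles at 0.05 and 0.95.
Posterior mean ≈ 4.375, SD ≈ 0.740; a Normal approximation gives roughly [3.159, 5.591].
Exact: lower = 3.234; upper = 5.658.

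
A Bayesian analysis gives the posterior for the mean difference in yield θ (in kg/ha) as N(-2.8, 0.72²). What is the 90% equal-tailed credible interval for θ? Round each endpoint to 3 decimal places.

The posterior is symmetric, so the 90% equal-tailed interval is θ = -2.8 ± z·0.72 with z = 1.645.
Half-width: 1.645 × 0.72 = 1.184.
-2.8 − 1.184 = -3.984; -2.8 + 1.184 = -1.616.

[-3.984, -1.616]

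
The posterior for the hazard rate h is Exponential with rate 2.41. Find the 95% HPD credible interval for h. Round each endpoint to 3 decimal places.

[0.000, 1.243]

The exponential density is strictly decreasing on [0, ∞), so the HPD interval is anchored at 0: [0, q] with P(h ≤ q) = 0.95.
q = −ln(1 − 0.95) / 2.41 = 2.9957 / 2.41 = 1.243.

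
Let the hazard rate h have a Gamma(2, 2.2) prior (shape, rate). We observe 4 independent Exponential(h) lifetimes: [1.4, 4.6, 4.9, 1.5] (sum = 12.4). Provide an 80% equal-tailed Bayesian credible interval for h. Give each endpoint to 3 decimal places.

[0.216, 0.635]

Posterior: Gamma(2+4, 2.2+12.4) = Gamma(6, 14.6) (shape, rate).
Equal-tailed 80% interval: Gamma(6, 14.6) quantiles at 0.1 and 0.9.
Posterior mean ≈ 0.411, SD ≈ 0.168; a Normal approximation gives roughly [0.196, 0.626].
Exact: lower = 0.216; upper = 0.635.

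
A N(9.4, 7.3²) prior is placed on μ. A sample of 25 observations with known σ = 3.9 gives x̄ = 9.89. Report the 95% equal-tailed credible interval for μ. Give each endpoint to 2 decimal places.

Posterior precision = 1/7.3² + 25/3.9² = 0.0188 + 1.6437 = 1.6624, so posterior SD = 0.7756.
Posterior mean = (9.4/7.3² + 25·9.89/3.9²) / 1.6624 = 9.8845.
Interval: 9.8845 ± 1.960 × 0.7756 → [8.36, 11.40].

[8.36, 11.40]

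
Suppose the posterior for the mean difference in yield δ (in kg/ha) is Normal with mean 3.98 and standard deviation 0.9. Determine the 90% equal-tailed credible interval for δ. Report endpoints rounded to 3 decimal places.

The posterior is symmetric, so the 90% equal-tailed interval is δ = 3.98 ± z·0.9 with z = 1.645.
Half-width: 1.645 × 0.9 = 1.480.
3.98 − 1.480 = 2.500; 3.98 + 1.480 = 5.460.

[2.500, 5.460]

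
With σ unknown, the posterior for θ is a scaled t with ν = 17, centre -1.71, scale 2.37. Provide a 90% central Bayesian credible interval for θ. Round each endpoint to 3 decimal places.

The t_17 distribution is symmetric; the 90% interval is -1.71 ± t·2.37 with t_{0.95,17} = 1.740.
Half-width: 1.740 × 2.37 = 4.123.
-1.71 − 4.123 = -5.833; -1.71 + 4.123 = 2.413.

[-5.833, 2.413]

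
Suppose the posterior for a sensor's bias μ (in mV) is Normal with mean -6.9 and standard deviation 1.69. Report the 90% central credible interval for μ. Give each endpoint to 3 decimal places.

[-9.680, -4.120]

The posterior is symmetric, so the 90% equal-tailed interval is μ = -6.9 ± z·1.69 with z = 1.645.
Half-width: 1.645 × 1.69 = 2.780.
-6.9 − 2.780 = -9.680; -6.9 + 2.780 = -4.120.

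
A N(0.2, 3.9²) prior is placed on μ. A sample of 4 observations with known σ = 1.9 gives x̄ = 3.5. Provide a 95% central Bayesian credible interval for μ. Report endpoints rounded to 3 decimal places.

Posterior precision = 1/3.9² + 4/1.9² = 0.0657 + 1.1080 = 1.1738, so posterior SD = 0.9230.
Posterior mean = (0.2/3.9² + 4·3.5/1.9²) / 1.1738 = 3.3152.
Interval: 3.3152 ± 1.960 × 0.9230 → [1.506, 5.124].

[1.506, 5.124]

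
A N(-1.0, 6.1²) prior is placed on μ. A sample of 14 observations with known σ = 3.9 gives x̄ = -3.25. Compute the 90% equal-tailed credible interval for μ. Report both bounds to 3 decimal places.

Posterior precision = 1/6.1² + 14/3.9² = 0.0269 + 0.9204 = 0.9473, so posterior SD = 1.0274.
Posterior mean = (-1.0/6.1² + 14·-3.25/3.9²) / 0.9473 = -3.1862.
Interval: -3.1862 ± 1.645 × 1.0274 → [-4.876, -1.496].

[-4.876, -1.496]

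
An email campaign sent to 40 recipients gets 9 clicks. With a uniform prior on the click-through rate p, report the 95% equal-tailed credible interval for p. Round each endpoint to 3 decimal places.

Posterior: Beta(1+9, 1+31) = Beta(10, 32).
Equal-tailed 95% interval: the 0.025 and 0.975 quantiles of Beta(10, 32).
Posterior mean ≈ 0.238, SD ≈ 0.065; a Normal approximation gives roughly [0.111, 0.365].
Exact: F⁻¹(0.025) = 0.124; F⁻¹(0.975) = 0.376.

[0.124, 0.376]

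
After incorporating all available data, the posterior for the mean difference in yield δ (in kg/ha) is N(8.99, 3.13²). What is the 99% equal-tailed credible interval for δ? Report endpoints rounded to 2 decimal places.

The posterior is symmetric, so the 99% equal-tailed interval is δ = 8.99 ± z·3.13 with z = 2.576.
Half-width: 2.576 × 3.13 = 8.06.
8.99 − 8.06 = 0.93; 8.99 + 8.06 = 17.05.

[0.93, 17.05]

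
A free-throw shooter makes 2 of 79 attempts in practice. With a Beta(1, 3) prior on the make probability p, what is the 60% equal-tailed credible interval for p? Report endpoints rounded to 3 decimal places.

[0.019, 0.051]

Posterior: Beta(1+2, 3+77) = Beta(3, 80).
Equal-tailed 60% interval: the 0.2 and 0.8 quantiles of Beta(3, 80).
Posterior mean ≈ 0.036, SD ≈ 0.020; a Normal approximation gives roughly [0.019, 0.053].
Exact: F⁻¹(0.2) = 0.019; F⁻¹(0.8) = 0.051.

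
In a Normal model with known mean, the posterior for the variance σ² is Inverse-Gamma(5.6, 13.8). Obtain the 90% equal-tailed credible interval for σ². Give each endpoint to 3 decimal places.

[1.384, 5.868]

Inverse-Gamma(5.6, 13.8) quantiles: F⁻¹(0.05) and F⁻¹(0.95).
Equivalently, 1/σ² ~ Gamma(5.6, rate = 13.8); invert its 0.95 and 0.05 quantiles.
Posterior mean ≈ 3.000, SD ≈ 1.581; a Normal approximation gives roughly [0.399, 5.601].
Exact: lower = 1.384; upper = 5.868.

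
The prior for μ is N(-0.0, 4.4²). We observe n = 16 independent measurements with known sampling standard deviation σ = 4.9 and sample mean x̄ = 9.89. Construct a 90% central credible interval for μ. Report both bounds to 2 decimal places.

Posterior precision = 1/4.4² + 16/4.9² = 0.0517 + 0.6664 = 0.7180, so posterior SD = 1.1801.
Posterior mean = (-0.0/4.4² + 16·9.89/4.9²) / 0.7180 = 9.1786.
Interval: 9.1786 ± 1.645 × 1.1801 → [7.24, 11.12].

[7.24, 11.12]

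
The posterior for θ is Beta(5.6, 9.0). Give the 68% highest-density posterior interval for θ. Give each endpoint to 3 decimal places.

[0.246, 0.497]

The posterior is unimodal and skewed, so the HPD interval has equal density at both endpoints and is the shortest 68% interval.
Solving f(0.246) = f(0.497) with F(0.497) − F(0.246) = 0.68 gives [0.246, 0.497].
For comparison, the equal-tailed interval is [0.258, 0.510]; the HPD is narrower and shifted toward the mode.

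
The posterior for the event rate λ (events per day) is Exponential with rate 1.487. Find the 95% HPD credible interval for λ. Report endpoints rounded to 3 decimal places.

The exponential density is strictly decreasing on [0, ∞), so the HPD interval is anchored at 0: [0, q] with P(λ ≤ q) = 0.95.
q = −ln(1 − 0.95) / 1.487 = 2.9957 / 1.487 = 2.015.

[0.000, 2.015]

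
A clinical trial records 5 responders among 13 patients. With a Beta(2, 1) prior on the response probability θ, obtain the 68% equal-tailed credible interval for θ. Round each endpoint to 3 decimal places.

[0.314, 0.561]

Posterior: Beta(2+5, 1+8) = Beta(7, 9).
Equal-tailed 68% interval: the 0.16 and 0.84 quantiles of Beta(7, 9).
Posterior mean ≈ 0.438, SD ≈ 0.120; a Normal approximation gives roughly [0.318, 0.557].
Exact: F⁻¹(0.16) = 0.314; F⁻¹(0.84) = 0.561.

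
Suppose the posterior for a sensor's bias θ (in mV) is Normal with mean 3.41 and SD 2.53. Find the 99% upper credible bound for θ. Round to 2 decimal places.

9.30

Need U with P(θ ≤ U) = 0.99: U = 3.41 + z_{0.01}·2.53.
z = 2.326; U = 3.41 + 2.326 × 2.53 = 9.30.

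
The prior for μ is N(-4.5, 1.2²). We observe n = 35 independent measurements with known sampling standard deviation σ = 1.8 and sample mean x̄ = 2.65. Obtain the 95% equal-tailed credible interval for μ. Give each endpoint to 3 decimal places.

Posterior precision = 1/1.2² + 35/1.8² = 0.6944 + 10.8025 = 11.4969, so posterior SD = 0.2949.
Posterior mean = (-4.5/1.2² + 35·2.65/1.8²) / 11.4969 = 2.2181.
Interval: 2.2181 ± 1.960 × 0.2949 → [1.640, 2.796].

[1.640, 2.796]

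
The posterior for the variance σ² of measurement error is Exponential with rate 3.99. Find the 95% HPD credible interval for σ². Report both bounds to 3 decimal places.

The exponential density is strictly decreasing on [0, ∞), so the HPD interval is anchored at 0: [0, q] with P(σ² ≤ q) = 0.95.
q = −ln(1 − 0.95) / 3.99 = 2.9957 / 3.99 = 0.751.

[0.000, 0.751]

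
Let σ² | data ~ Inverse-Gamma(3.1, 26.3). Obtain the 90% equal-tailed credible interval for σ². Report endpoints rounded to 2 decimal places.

[4.08, 30.25]

Inverse-Gamma(3.1, 26.3) quantiles: F⁻¹(0.05) and F⁻¹(0.95).
Equivalently, 1/σ² ~ Gamma(3.1, rate = 26.3); invert its 0.95 and 0.05 quantiles.
Posterior mean ≈ 12.52, SD ≈ 11.94; a Normal approximation gives roughly [-7.12, 32.16].
Exact: lower = 4.08; upper = 30.25.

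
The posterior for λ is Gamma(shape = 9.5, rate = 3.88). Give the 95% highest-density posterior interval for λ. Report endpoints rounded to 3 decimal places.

The posterior is unimodal and skewed, so the HPD interval has equal density at both endpoints and is the shortest 95% interval.
Solving f(1.019) = f(4.032) with F(4.032) − F(1.019) = 0.95 gives [1.019, 4.032].
For comparison, the equal-tailed interval is [1.148, 4.234]; the HPD is narrower and shifted toward the mode.

[1.019, 4.032]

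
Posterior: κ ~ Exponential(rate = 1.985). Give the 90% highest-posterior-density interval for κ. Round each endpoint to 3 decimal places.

The exponential density is strictly decreasing on [0, ∞), so the HPD interval is anchored at 0: [0, q] with P(κ ≤ q) = 0.90.
q = −ln(1 − 0.90) / 1.985 = 2.3026 / 1.985 = 1.160.

[0.000, 1.160]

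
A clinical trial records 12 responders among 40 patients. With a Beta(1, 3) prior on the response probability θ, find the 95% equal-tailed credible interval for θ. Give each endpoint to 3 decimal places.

[0.172, 0.437]

Posterior: Beta(1+12, 3+28) = Beta(13, 31).
Equal-tailed 95% interval: the 0.025 and 0.975 quantiles of Beta(13, 31).
Posterior mean ≈ 0.295, SD ≈ 0.068; a Normal approximation gives roughly [0.162, 0.429].
Exact: F⁻¹(0.025) = 0.172; F⁻¹(0.975) = 0.437.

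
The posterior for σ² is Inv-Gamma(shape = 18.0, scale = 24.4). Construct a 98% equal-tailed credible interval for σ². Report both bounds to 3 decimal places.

[0.832, 2.537]

Inverse-Gamma(18.0, 24.4) quantiles: F⁻¹(0.01) and F⁻¹(0.99).
Equivalently, 1/σ² ~ Gamma(18.0, rate = 24.4); invert its 0.99 and 0.01 quantiles.
Posterior mean ≈ 1.435, SD ≈ 0.359; a Normal approximation gives roughly [0.601, 2.270].
Exact: lower = 0.832; upper = 2.537.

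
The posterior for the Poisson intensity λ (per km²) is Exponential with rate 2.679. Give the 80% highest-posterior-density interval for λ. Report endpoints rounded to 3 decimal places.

[0.000, 0.601]

The exponential density is strictly decreasing on [0, ∞), so the HPD interval is anchored at 0: [0, q] with P(λ ≤ q) = 0.80.
q = −ln(1 − 0.80) / 2.679 = 1.6094 / 2.679 = 0.601.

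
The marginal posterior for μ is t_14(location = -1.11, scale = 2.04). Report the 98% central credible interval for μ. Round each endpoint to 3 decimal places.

The t_14 distribution is symmetric; the 98% interval is -1.11 ± t·2.04 with t_{0.99,14} = 2.624.
Half-width: 2.624 × 2.04 = 5.354.
-1.11 − 5.354 = -6.464; -1.11 + 5.354 = 4.244.

[-6.464, 4.244]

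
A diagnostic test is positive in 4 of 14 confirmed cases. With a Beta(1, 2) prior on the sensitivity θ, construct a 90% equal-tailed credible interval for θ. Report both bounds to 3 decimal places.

[0.132, 0.484]

Posterior: Beta(1+4, 2+10) = Beta(5, 12).
Equal-tailed 90% interval: the 0.05 and 0.95 quantiles of Beta(5, 12).
Posterior mean ≈ 0.294, SD ≈ 0.107; a Normal approximation gives roughly [0.117, 0.471].
Exact: F⁻¹(0.05) = 0.132; F⁻¹(0.95) = 0.484.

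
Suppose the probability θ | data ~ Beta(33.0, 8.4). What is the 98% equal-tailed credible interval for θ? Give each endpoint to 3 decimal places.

[0.635, 0.918]

Posterior: Beta(33.0, 8.4).
Equal-tailed 98% interval: the 0.01 and 0.99 quantiles of Beta(33.0, 8.4).
Posterior mean ≈ 0.797, SD ≈ 0.062; a Normal approximation gives roughly [0.653, 0.941].
Exact: F⁻¹(0.01) = 0.635; F⁻¹(0.99) = 0.918.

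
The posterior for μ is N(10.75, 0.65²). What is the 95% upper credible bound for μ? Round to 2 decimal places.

Need U with P(μ ≤ U) = 0.95: U = 10.75 + z_{0.05}·0.65.
z = 1.645; U = 10.75 + 1.645 × 0.65 = 11.82.

11.82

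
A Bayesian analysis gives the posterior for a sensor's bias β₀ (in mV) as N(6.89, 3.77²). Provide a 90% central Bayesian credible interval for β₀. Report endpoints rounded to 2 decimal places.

The posterior is symmetric, so the 90% equal-tailed interval is β₀ = 6.89 ± z·3.77 with z = 1.645.
Half-width: 1.645 × 3.77 = 6.20.
6.89 − 6.20 = 0.69; 6.89 + 6.20 = 13.09.

[0.69, 13.09]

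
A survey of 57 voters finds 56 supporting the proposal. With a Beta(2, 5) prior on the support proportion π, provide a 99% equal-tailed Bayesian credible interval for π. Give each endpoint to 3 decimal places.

[0.791, 0.975]

Posterior: Beta(2+56, 5+1) = Beta(58, 6).
Equal-tailed 99% interval: the 0.005 and 0.995 quantiles of Beta(58, 6).
Posterior mean ≈ 0.906, SD ≈ 0.036; a Normal approximation gives roughly [0.813, 0.999].
Exact: F⁻¹(0.005) = 0.791; F⁻¹(0.995) = 0.975.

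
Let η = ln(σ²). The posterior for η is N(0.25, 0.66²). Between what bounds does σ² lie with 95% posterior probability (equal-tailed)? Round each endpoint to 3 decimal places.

On the log scale the 95% interval is 0.25 ± 1.960 × 0.66 = [-1.0436, 1.5436].
Exponentiate: [e^-1.0436, e^1.5436] = [0.352, 4.681].

[0.352, 4.681]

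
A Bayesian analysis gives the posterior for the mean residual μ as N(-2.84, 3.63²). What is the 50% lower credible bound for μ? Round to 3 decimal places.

Need L with P(μ ≥ L) = 0.50: L = -2.84 − z_{0.5}·3.63.
z = 0.000; L = -2.84 − 0.000 × 3.63 = -2.840.

-2.840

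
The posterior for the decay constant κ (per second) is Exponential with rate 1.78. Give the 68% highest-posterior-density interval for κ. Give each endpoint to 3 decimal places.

[0.000, 0.640]

The exponential density is strictly decreasing on [0, ∞), so the HPD interval is anchored at 0: [0, q] with P(κ ≤ q) = 0.68.
q = −ln(1 − 0.68) / 1.78 = 1.1394 / 1.78 = 0.640.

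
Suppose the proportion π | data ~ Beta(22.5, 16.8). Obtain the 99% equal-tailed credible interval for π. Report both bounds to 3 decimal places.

[0.370, 0.762]

Posterior: Beta(22.5, 16.8).
Equal-tailed 99% interval: the 0.005 and 0.995 quantiles of Beta(22.5, 16.8).
Posterior mean ≈ 0.573, SD ≈ 0.078; a Normal approximation gives roughly [0.372, 0.773].
Exact: F⁻¹(0.005) = 0.370; F⁻¹(0.995) = 0.762.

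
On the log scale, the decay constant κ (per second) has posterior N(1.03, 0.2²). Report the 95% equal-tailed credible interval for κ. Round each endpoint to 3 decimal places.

[1.893, 4.145]

On the log scale the 95% interval is 1.03 ± 1.960 × 0.2 = [0.6380, 1.4220].
Exponentiate: [e^0.6380, e^1.4220] = [1.893, 4.145].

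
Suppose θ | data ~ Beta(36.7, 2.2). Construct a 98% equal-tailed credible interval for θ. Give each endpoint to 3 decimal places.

[0.829, 0.995]

Posterior: Beta(36.7, 2.2).
Equal-tailed 98% interval: the 0.01 and 0.99 quantiles of Beta(36.7, 2.2).
Posterior mean ≈ 0.943, SD ≈ 0.037; a Normal approximation gives roughly [0.858, 1.029].
Exact: F⁻¹(0.01) = 0.829; F⁻¹(0.99) = 0.995.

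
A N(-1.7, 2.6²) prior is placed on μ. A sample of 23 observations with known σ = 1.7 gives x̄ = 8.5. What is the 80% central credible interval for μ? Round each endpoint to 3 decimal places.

[7.864, 8.764]

Posterior precision = 1/2.6² + 23/1.7² = 0.1479 + 7.9585 = 8.1064, so posterior SD = 0.3512.
Posterior mean = (-1.7/2.6² + 23·8.5/1.7²) / 8.1064 = 8.3139.
Interval: 8.3139 ± 1.282 × 0.3512 → [7.864, 8.764].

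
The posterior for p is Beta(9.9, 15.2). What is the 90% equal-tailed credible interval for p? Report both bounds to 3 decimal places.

[0.242, 0.557]

Posterior: Beta(9.9, 15.2).
Equal-tailed 90% interval: the 0.05 and 0.95 quantiles of Beta(9.9, 15.2).
Posterior mean ≈ 0.394, SD ≈ 0.096; a Normal approximation gives roughly [0.237, 0.552].
Exact: F⁻¹(0.05) = 0.242; F⁻¹(0.95) = 0.557.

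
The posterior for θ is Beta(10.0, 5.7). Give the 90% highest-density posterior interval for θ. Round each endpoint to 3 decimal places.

[0.447, 0.832]

The posterior is unimodal and skewed, so the HPD interval has equal density at both endpoints and is the shortest 90% interval.
Solving f(0.447) = f(0.832) with F(0.832) − F(0.447) = 0.90 gives [0.447, 0.832].
For comparison, the equal-tailed interval is [0.433, 0.820]; the HPD is narrower and shifted toward the mode.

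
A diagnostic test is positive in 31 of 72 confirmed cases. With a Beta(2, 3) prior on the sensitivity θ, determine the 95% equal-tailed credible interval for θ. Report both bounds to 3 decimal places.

[0.321, 0.540]

Posterior: Beta(2+31, 3+41) = Beta(33, 44).
Equal-tailed 95% interval: the 0.025 and 0.975 quantiles of Beta(33, 44).
Posterior mean ≈ 0.429, SD ≈ 0.056; a Normal approximation gives roughly [0.319, 0.538].
Exact: F⁻¹(0.025) = 0.321; F⁻¹(0.975) = 0.540.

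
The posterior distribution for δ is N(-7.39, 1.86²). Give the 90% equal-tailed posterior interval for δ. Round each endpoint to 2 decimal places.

The posterior is symmetric, so the 90% equal-tailed interval is δ = -7.39 ± z·1.86 with z = 1.645.
Half-width: 1.645 × 1.86 = 3.06.
-7.39 − 3.06 = -10.45; -7.39 + 3.06 = -4.33.

[-10.45, -4.33]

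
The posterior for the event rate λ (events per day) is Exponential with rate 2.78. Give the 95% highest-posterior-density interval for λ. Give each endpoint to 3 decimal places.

The exponential density is strictly decreasing on [0, ∞), so the HPD interval is anchored at 0: [0, q] with P(λ ≤ q) = 0.95.
q = −ln(1 − 0.95) / 2.78 = 2.9957 / 2.78 = 1.078.

[0.000, 1.078]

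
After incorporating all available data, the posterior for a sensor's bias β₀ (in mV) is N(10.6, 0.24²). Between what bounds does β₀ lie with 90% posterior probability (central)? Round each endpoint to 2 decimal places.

[10.21, 10.99]

The posterior is symmetric, so the 90% equal-tailed interval is β₀ = 10.6 ± z·0.24 with z = 1.645.
Half-width: 1.645 × 0.24 = 0.39.
10.6 − 0.39 = 10.21; 10.6 + 0.39 = 10.99.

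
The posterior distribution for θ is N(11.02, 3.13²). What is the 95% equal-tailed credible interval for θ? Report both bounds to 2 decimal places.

The posterior is symmetric, so the 95% equal-tailed interval is θ = 11.02 ± z·3.13 with z = 1.960.
Half-width: 1.960 × 3.13 = 6.13.
11.02 − 6.13 = 4.89; 11.02 + 6.13 = 17.15.

[4.89, 17.15]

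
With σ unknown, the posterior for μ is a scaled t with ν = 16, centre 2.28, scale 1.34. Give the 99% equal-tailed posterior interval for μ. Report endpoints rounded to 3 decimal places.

[-1.634, 6.194]

The t_16 distribution is symmetric; the 99% interval is 2.28 ± t·1.34 with t_{0.995,16} = 2.921.
Half-width: 2.921 × 1.34 = 3.914.
2.28 − 3.914 = -1.634; 2.28 + 3.914 = 6.194.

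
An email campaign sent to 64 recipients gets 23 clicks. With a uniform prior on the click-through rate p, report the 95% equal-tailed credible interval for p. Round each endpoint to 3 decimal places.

Posterior: Beta(1+23, 1+41) = Beta(24, 42).
Equal-tailed 95% interval: the 0.025 and 0.975 quantiles of Beta(24, 42).
Posterior mean ≈ 0.364, SD ≈ 0.059; a Normal approximation gives roughly [0.248, 0.479].
Exact: F⁻¹(0.025) = 0.253; F⁻¹(0.975) = 0.482.

[0.253, 0.482]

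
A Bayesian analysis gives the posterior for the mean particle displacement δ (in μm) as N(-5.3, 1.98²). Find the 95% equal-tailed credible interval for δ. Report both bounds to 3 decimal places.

The posterior is symmetric, so the 95% equal-tailed interval is δ = -5.3 ± z·1.98 with z = 1.960.
Half-width: 1.960 × 1.98 = 3.881.
-5.3 − 3.881 = -9.181; -5.3 + 3.881 = -1.419.

[-9.181, -1.419]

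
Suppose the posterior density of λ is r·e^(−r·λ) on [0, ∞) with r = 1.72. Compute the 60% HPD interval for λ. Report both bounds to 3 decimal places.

The exponential density is strictly decreasing on [0, ∞), so the HPD interval is anchored at 0: [0, q] with P(λ ≤ q) = 0.60.
q = −ln(1 − 0.60) / 1.72 = 0.9163 / 1.72 = 0.533.

[0.000, 0.533]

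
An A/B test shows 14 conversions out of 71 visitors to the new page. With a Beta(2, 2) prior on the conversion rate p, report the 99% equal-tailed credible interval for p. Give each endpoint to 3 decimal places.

Posterior: Beta(2+14, 2+57) = Beta(16, 59).
Equal-tailed 99% interval: the 0.005 and 0.995 quantiles of Beta(16, 59).
Posterior mean ≈ 0.213, SD ≈ 0.047; a Normal approximation gives roughly [0.092, 0.334].
Exact: F⁻¹(0.005) = 0.108; F⁻¹(0.995) = 0.347.

[0.108, 0.347]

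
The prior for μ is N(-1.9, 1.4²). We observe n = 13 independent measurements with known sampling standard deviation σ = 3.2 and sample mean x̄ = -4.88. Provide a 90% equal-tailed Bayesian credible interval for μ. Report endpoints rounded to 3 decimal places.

[-5.259, -2.793]

Posterior precision = 1/1.4² + 13/3.2² = 0.5102 + 1.2695 = 1.7797, so posterior SD = 0.7496.
Posterior mean = (-1.9/1.4² + 13·-4.88/3.2²) / 1.7797 = -4.0257.
Interval: -4.0257 ± 1.645 × 0.7496 → [-5.259, -2.793].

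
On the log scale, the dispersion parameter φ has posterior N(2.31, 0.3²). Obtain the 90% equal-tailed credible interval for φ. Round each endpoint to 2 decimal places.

On the log scale the 90% interval is 2.31 ± 1.645 × 0.3 = [1.8165, 2.8035].
Exponentiate: [e^1.8165, e^2.8035] = [6.15, 16.50].

[6.15, 16.50]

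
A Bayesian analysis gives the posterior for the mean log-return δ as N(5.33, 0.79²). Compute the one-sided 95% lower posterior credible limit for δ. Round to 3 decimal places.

Need L with P(δ ≥ L) = 0.95: L = 5.33 − z_{0.05}·0.79.
z = 1.645; L = 5.33 − 1.645 × 0.79 = 4.031.

4.031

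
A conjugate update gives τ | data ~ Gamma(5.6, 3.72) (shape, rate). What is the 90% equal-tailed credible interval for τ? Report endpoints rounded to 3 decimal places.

Posterior: Gamma(shape 5.6, rate 3.72).
Equal-tailed 90% interval: Gamma(5.6, 3.72) quantiles at 0.05 and 0.95.
Posterior mean ≈ 1.505, SD ≈ 0.636; a Normal approximation gives roughly [0.459, 2.552].
Exact: lower = 0.632; upper = 2.681.

[0.632, 2.681]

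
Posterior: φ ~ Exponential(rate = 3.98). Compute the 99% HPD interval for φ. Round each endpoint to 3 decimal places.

The exponential density is strictly decreasing on [0, ∞), so the HPD interval is anchored at 0: [0, q] with P(φ ≤ q) = 0.99.
q = −ln(1 − 0.99) / 3.98 = 4.6052 / 3.98 = 1.157.

[0.000, 1.157]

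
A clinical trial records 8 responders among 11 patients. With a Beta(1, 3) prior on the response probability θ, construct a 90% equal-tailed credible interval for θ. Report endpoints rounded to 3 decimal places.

[0.390, 0.794]

Posterior: Beta(1+8, 3+3) = Beta(9, 6).
Equal-tailed 90% interval: the 0.05 and 0.95 quantiles of Beta(9, 6).
Posterior mean ≈ 0.600, SD ≈ 0.122; a Normal approximation gives roughly [0.399, 0.801].
Exact: F⁻¹(0.05) = 0.390; F⁻¹(0.95) = 0.794.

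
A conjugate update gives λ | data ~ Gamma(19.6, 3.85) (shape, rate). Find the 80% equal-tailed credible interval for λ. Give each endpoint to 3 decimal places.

Posterior: Gamma(shape 19.6, rate 3.85).
Equal-tailed 80% interval: Gamma(19.6, 3.85) quantiles at 0.1 and 0.9.
Posterior mean ≈ 5.091, SD ≈ 1.150; a Normal approximation gives roughly [3.617, 6.565].
Exact: lower = 3.684; upper = 6.609.

[3.684, 6.609]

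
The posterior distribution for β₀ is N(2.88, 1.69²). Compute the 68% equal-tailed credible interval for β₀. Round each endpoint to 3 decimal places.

The posterior is symmetric, so the 68% equal-tailed interval is β₀ = 2.88 ± z·1.69 with z = 0.994.
Half-width: 0.994 × 1.69 = 1.681.
2.88 − 1.681 = 1.199; 2.88 + 1.681 = 4.561.

[1.199, 4.561]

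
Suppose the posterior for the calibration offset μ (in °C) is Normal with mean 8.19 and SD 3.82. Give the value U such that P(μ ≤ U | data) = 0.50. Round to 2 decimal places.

Need U with P(μ ≤ U) = 0.50: U = 8.19 + z_{0.5}·3.82.
z = 0.000; U = 8.19 + 0.000 × 3.82 = 8.19.

8.19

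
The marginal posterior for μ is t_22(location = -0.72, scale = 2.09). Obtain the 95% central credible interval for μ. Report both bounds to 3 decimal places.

[-5.054, 3.614]

The t_22 distribution is symmetric; the 95% interval is -0.72 ± t·2.09 with t_{0.975,22} = 2.074.
Half-width: 2.074 × 2.09 = 4.334.
-0.72 − 4.334 = -5.054; -0.72 + 4.334 = 3.614.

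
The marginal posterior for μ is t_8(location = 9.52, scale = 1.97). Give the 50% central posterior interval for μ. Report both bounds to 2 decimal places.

[8.13, 10.91]

The t_8 distribution is symmetric; the 50% interval is 9.52 ± t·1.97 with t_{0.75,8} = 0.706.
Half-width: 0.706 × 1.97 = 1.39.
9.52 − 1.39 = 8.13; 9.52 + 1.39 = 10.91.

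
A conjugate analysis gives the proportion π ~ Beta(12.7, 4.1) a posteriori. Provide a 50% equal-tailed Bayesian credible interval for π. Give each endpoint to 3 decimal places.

Posterior: Beta(12.7, 4.1).
Equal-tailed 50% interval: the 0.25 and 0.75 quantiles of Beta(12.7, 4.1).
Posterior mean ≈ 0.756, SD ≈ 0.102; a Normal approximation gives roughly [0.687, 0.825].
Exact: F⁻¹(0.25) = 0.691; F⁻¹(0.75) = 0.831.

[0.691, 0.831]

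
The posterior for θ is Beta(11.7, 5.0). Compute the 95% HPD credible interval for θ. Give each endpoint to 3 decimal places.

The posterior is unimodal and skewed, so the HPD interval has equal density at both endpoints and is the shortest 95% interval.
Solving f(0.487) = f(0.901) with F(0.901) − F(0.487) = 0.95 gives [0.487, 0.901].
For comparison, the equal-tailed interval is [0.468, 0.888]; the HPD is narrower and shifted toward the mode.

[0.487, 0.901]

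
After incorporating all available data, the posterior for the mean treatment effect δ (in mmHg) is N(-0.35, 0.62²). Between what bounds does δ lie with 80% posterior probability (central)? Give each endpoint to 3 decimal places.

The posterior is symmetric, so the 80% equal-tailed interval is δ = -0.35 ± z·0.62 with z = 1.282.
Half-width: 1.282 × 0.62 = 0.795.
-0.35 − 0.795 = -1.145; -0.35 + 0.795 = 0.445.

[-1.145, 0.445]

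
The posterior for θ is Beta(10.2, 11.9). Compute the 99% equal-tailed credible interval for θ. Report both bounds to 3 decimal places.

[0.212, 0.724]

Posterior: Beta(10.2, 11.9).
Equal-tailed 99% interval: the 0.005 and 0.995 quantiles of Beta(10.2, 11.9).
Posterior mean ≈ 0.462, SD ≈ 0.104; a Normal approximation gives roughly [0.194, 0.729].
Exact: F⁻¹(0.005) = 0.212; F⁻¹(0.995) = 0.724.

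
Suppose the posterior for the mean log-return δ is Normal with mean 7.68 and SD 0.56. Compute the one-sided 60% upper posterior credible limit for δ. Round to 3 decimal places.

7.822

Need U with P(δ ≤ U) = 0.60: U = 7.68 + z_{0.4}·0.56.
z = 0.253; U = 7.68 + 0.253 × 0.56 = 7.822.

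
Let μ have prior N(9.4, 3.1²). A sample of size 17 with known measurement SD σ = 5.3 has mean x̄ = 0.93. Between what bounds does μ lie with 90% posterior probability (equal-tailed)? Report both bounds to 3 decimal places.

[0.220, 4.126]

Posterior precision = 1/3.1² + 17/5.3² = 0.1041 + 0.6052 = 0.7093, so posterior SD = 1.1874.
Posterior mean = (9.4/3.1² + 17·0.93/5.3²) / 0.7093 = 2.1727.
Interval: 2.1727 ± 1.645 × 1.1874 → [0.220, 4.126].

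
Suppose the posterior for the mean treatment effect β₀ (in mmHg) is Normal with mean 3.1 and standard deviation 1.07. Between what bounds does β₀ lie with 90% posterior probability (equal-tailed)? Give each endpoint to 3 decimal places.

[1.340, 4.860]

The posterior is symmetric, so the 90% equal-tailed interval is β₀ = 3.1 ± z·1.07 with z = 1.645.
Half-width: 1.645 × 1.07 = 1.760.
3.1 − 1.760 = 1.340; 3.1 + 1.760 = 4.860.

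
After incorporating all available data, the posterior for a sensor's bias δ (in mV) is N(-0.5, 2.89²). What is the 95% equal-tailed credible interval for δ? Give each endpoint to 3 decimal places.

[-6.164, 5.164]

The posterior is symmetric, so the 95% equal-tailed interval is δ = -0.5 ± z·2.89 with z = 1.960.
Half-width: 1.960 × 2.89 = 5.664.
-0.5 − 5.664 = -6.164; -0.5 + 5.664 = 5.164.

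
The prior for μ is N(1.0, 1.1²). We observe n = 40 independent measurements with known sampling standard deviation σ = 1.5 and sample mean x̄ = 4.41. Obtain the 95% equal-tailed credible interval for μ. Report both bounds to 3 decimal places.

[3.804, 4.713]

Posterior precision = 1/1.1² + 40/1.5² = 0.8264 + 17.7778 = 18.6042, so posterior SD = 0.2318.
Posterior mean = (1.0/1.1² + 40·4.41/1.5²) / 18.6042 = 4.2585.
Interval: 4.2585 ± 1.960 × 0.2318 → [3.804, 4.713].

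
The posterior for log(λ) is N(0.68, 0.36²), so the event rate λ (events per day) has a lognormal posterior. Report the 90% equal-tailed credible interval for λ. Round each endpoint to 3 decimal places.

On the log scale the 90% interval is 0.68 ± 1.645 × 0.36 = [0.0879, 1.2721].
Exponentiate: [e^0.0879, e^1.2721] = [1.092, 3.569].

[1.092, 3.569]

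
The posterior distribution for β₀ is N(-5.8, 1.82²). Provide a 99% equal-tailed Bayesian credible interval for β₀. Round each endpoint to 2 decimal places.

[-10.49, -1.11]

The posterior is symmetric, so the 99% equal-tailed interval is β₀ = -5.8 ± z·1.82 with z = 2.576.
Half-width: 2.576 × 1.82 = 4.69.
-5.8 − 4.69 = -10.49; -5.8 + 4.69 = -1.11.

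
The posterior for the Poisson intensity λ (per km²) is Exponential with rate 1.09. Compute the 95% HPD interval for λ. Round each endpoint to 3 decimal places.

[0.000, 2.748]

The exponential density is strictly decreasing on [0, ∞), so the HPD interval is anchored at 0: [0, q] with P(λ ≤ q) = 0.95.
q = −ln(1 − 0.95) / 1.09 = 2.9957 / 1.09 = 2.748.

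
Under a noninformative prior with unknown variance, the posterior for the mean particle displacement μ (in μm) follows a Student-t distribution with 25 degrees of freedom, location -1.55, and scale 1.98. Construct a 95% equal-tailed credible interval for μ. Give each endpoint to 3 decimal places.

[-5.628, 2.528]

The t_25 distribution is symmetric; the 95% interval is -1.55 ± t·1.98 with t_{0.975,25} = 2.060.
Half-width: 2.060 × 1.98 = 4.078.
-1.55 − 4.078 = -5.628; -1.55 + 4.078 = 2.528.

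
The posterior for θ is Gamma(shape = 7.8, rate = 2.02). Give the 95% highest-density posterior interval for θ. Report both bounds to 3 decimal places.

[1.409, 6.614]

The posterior is unimodal and skewed, so the HPD interval has equal density at both endpoints and is the shortest 95% interval.
Solving f(1.409) = f(6.614) with F(6.614) − F(1.409) = 0.95 gives [1.409, 6.614].
For comparison, the equal-tailed interval is [1.646, 7.006]; the HPD is narrower and shifted toward the mode.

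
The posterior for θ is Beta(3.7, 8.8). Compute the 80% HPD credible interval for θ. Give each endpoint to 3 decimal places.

[0.120, 0.437]

The posterior is unimodal and skewed, so the HPD interval has equal density at both endpoints and is the shortest 80% interval.
Solving f(0.120) = f(0.437) with F(0.437) − F(0.120) = 0.80 gives [0.120, 0.437].
For comparison, the equal-tailed interval is [0.142, 0.465]; the HPD is narrower and shifted toward the mode.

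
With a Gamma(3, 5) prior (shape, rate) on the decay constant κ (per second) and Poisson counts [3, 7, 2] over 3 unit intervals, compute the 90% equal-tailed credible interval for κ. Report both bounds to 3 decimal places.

[1.156, 2.736]

Posterior: Gamma(3+12, 5+3) = Gamma(15, 8) (shape, rate).
Equal-tailed 90% interval: Gamma(15, 8) quantiles at 0.05 and 0.95.
Posterior mean ≈ 1.875, SD ≈ 0.484; a Normal approximation gives roughly [1.079, 2.671].
Exact: lower = 1.156; upper = 2.736.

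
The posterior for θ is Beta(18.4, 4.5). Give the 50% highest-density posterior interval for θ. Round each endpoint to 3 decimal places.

[0.774, 0.882]

The posterior is unimodal and skewed, so the HPD interval has equal density at both endpoints and is the shortest 50% interval.
Solving f(0.774) = f(0.882) with F(0.882) − F(0.774) = 0.50 gives [0.774, 0.882].
For comparison, the equal-tailed interval is [0.753, 0.863]; the HPD is narrower and shifted toward the mode.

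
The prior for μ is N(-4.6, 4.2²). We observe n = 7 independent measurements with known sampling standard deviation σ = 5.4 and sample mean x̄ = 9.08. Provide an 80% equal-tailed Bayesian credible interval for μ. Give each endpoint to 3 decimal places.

[4.114, 8.819]

Posterior precision = 1/4.2² + 7/5.4² = 0.0567 + 0.2401 = 0.2967, so posterior SD = 1.8357.
Posterior mean = (-4.6/4.2² + 7·9.08/5.4²) / 0.2967 = 6.4666.
Interval: 6.4666 ± 1.282 × 1.8357 → [4.114, 8.819].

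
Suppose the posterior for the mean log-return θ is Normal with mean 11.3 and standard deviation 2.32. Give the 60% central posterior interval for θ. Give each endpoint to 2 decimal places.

The posterior is symmetric, so the 60% equal-tailed interval is θ = 11.3 ± z·2.32 with z = 0.842.
Half-width: 0.842 × 2.32 = 1.95.
11.3 − 1.95 = 9.35; 11.3 + 1.95 = 13.25.

[9.35, 13.25]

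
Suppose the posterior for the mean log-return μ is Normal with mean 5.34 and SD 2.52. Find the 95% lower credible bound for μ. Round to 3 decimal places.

1.195

Need L with P(μ ≥ L) = 0.95: L = 5.34 − z_{0.05}·2.52.
z = 1.645; L = 5.34 − 1.645 × 2.52 = 1.195.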